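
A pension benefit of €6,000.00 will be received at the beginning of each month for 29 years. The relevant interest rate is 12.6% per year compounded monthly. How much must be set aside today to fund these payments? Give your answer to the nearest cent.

€562,192.97

This is an annuity due: 348 payments of €6,000.00 at the beginning of each month.
Periodic rate r = 0.126/12 per month; n is counted in months.
PV = PMT × [(1 − (1+r)^−n)/r] × (1+r) = 6,000 × [1 − (1+r)^−348] / r × (1+r) = €562,192.97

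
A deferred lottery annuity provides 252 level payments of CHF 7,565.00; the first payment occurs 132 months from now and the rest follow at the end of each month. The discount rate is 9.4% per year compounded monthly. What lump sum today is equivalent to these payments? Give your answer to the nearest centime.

CHF 298,849.50

Ordinary annuity of 252 payments, first payment at period 132.
Periodic rate r = 0.094/12 per month; n is counted in months.
The ordinary-annuity PV formula values the stream one period before the first payment (period 131); discount that back 131 periods:
PV₀ = 7,565 × [1 − (1+r)^−252] / r × (1+r)^−131 = CHF 298,849.50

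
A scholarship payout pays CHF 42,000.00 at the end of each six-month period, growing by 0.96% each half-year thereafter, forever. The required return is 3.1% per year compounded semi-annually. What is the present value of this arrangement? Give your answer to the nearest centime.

CHF 7,118,644.07

Periodic rate r = 0.031/2 per half-year.
Growing perpetuity (Gordon): PV = PMT₁ / (r − g) = 42,000 / (r − 0.0096) = CHF 7,118,644.07.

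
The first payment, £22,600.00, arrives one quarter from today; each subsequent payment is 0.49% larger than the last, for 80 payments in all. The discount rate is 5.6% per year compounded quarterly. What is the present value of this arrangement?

Periodic rate r = 0.056/4 per quarter; n is counted in quarters.
Growing ordinary annuity: PV = PMT₁ × [1 − ((1+g)/(1+r))^n] / (r − g) = 22,600 × [1 − ((1+0.0049)/(1+r))^80] / (r − 0.0049) = £1,276,096.54.

£1,276,096.54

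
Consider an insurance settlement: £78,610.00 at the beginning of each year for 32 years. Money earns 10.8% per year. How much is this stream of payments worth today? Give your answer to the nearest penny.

This is an annuity due: 32 payments of £78,610.00 at the beginning of each year.
Periodic rate r = 0.108 per year.
PV = PMT × [(1 − (1+r)^−n)/r] × (1+r) = 78,610 × [1 − (1+r)^−32] / r × (1+r) = £776,188.82

£776,188.82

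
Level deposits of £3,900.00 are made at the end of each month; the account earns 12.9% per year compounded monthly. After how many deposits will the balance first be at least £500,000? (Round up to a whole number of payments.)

82 payments

Periodic rate r = 0.129/12 per month; n is counted in months.
Ordinary annuity FV: 500,000 = 3,900 × [((1+r)^n − 1)/r].
(1+r)^n = 1 + 500,000 × r / 3,900, so n = ln(1 + 500,000·r/3,900) / ln(1+r) = 81.02.
Round up to a whole number of payments: n = 82.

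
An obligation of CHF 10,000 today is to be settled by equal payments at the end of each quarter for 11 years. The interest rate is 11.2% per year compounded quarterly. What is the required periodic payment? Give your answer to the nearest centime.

CHF 398.12

Level ordinary annuity; solve PV = PMT × [(1 − (1+r)^−n)/r] for PMT.
Periodic rate r = 0.112/4 per quarter; n is counted in quarters.
With n = 44: PMT = 10,000 / ([(1 − (1+r)^−n)/r]) = CHF 398.12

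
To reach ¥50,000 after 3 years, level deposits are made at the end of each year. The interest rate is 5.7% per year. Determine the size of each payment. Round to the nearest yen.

Level ordinary annuity; solve FV = PMT × [((1+r)^n − 1)/r] for PMT.
Periodic rate r = 0.057 per year.
With n = 3: PMT = 50,000 / ([((1+r)^n − 1)/r]) = ¥15,752

¥15,752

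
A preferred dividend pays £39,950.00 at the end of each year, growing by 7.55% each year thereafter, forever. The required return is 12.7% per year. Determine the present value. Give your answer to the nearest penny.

£775,728.16

Periodic rate r = 0.127 per year.
Growing perpetuity (Gordon): PV = PMT₁ / (r − g) = 39,950 / (r − 0.0755) = £775,728.16.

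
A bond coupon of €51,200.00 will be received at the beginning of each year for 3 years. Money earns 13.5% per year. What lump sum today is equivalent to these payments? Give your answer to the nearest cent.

€136,054.74

This is an annuity due: 3 payments of €51,200.00 at the beginning of each year.
Periodic rate r = 0.135 per year.
PV = PMT × [(1 − (1+r)^−n)/r] × (1+r) = 51,200 × [1 − (1+r)^−3] / r × (1+r) = €136,054.74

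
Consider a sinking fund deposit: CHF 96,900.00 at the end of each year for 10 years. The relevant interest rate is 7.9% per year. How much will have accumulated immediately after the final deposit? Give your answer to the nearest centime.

CHF 1,397,099.34

This is an ordinary annuity: 10 deposits of CHF 96,900.00 at the end of each year.
Periodic rate r = 0.079 per year.
FV = PMT × [((1+r)^n − 1)/r] = 96,900 × [(1+r)^10 − 1] / r = CHF 1,397,099.34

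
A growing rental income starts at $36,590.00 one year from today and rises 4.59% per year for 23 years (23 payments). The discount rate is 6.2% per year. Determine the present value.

$673,310.19

Periodic rate r = 0.062 per year.
Growing ordinary annuity: PV = PMT₁ × [1 − ((1+g)/(1+r))^n] / (r − g) = 36,590 × [1 − ((1+0.0459)/(1+r))^23] / (r − 0.0459) = $673,310.19.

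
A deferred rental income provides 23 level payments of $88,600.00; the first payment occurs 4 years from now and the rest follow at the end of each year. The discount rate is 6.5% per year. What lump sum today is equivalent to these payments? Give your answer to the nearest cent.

Ordinary annuity of 23 payments, first payment at period 4.
Periodic rate r = 0.065 per year.
The ordinary-annuity PV formula values the stream one period before the first payment (period 3); discount that back 3 periods:
PV₀ = 88,600 × [1 − (1+r)^−23] / r × (1+r)^−3 = $863,309.27

$863,309.27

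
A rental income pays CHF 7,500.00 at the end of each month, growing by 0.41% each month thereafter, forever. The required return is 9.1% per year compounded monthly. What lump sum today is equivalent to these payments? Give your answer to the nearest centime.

CHF 2,153,110.05

Periodic rate r = 0.091/12 per month.
Growing perpetuity (Gordon): PV = PMT₁ / (r − g) = 7,500 / (r − 0.0041) = CHF 2,153,110.05.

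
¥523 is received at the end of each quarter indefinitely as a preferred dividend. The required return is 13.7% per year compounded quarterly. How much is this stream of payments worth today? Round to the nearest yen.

¥15,270

Periodic rate r = 0.137/4 per quarter.
Level perpetuity: PV = PMT / r = 523 / (0.137/4) = ¥15,270.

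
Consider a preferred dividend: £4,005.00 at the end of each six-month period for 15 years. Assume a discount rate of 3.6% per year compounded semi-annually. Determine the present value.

This is an ordinary annuity: 30 payments of £4,005.00 at the end of each six-month period.
Periodic rate r = 0.036/2 per half-year; n is counted in half-years.
PV = PMT × [(1 − (1+r)^−n)/r] = 4,005 × [1 − (1+r)^−30] / r = £92,214.32

£92,214.32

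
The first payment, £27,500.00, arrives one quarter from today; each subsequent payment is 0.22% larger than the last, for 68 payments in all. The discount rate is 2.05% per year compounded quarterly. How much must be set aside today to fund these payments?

Periodic rate r = 0.0205/4 per quarter; n is counted in quarters.
Growing ordinary annuity: PV = PMT₁ × [1 − ((1+g)/(1+r))^n] / (r − g) = 27,500 × [1 − ((1+0.0022)/(1+r))^68] / (r − 0.0022) = £1,690,174.89.

£1,690,174.89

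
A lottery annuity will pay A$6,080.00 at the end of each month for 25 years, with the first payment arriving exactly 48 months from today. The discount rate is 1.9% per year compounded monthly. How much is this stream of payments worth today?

Ordinary annuity of 300 payments, first payment at period 48.
Periodic rate r = 0.019/12 per month; n is counted in months.
The ordinary-annuity PV formula values the stream one period before the first payment (period 47); discount that back 47 periods:
PV₀ = 6,080 × [1 − (1+r)^−300] / r × (1+r)^−47 = A$1,347,080.12

A$1,347,080.12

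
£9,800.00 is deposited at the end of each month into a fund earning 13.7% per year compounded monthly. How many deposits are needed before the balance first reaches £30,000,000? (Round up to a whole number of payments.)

Periodic rate r = 0.137/12 per month; n is counted in months.
Ordinary annuity FV: 30,000,000 = 9,800 × [((1+r)^n − 1)/r].
(1+r)^n = 1 + 30,000,000 × r / 9,800, so n = ln(1 + 30,000,000·r/9,800) / ln(1+r) = 315.55.
Round up to a whole number of payments: n = 316.

316 payments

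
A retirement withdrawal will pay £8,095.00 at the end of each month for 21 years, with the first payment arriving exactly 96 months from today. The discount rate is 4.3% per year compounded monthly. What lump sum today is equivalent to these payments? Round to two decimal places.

Ordinary annuity of 252 payments, first payment at period 96.
Periodic rate r = 0.043/12 per month; n is counted in months.
The ordinary-annuity PV formula values the stream one period before the first payment (period 95); discount that back 95 periods:
PV₀ = 8,095 × [1 − (1+r)^−252] / r × (1+r)^−95 = £955,288.32

£955,288.32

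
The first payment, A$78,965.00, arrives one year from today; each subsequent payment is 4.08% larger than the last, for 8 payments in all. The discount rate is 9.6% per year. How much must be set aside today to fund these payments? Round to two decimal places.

Periodic rate r = 0.096 per year.
Growing ordinary annuity: PV = PMT₁ × [1 − ((1+g)/(1+r))^n] / (r − g) = 78,965 × [1 − ((1+0.0408)/(1+r))^8] / (r − 0.0408) = A$484,398.45.

A$484,398.45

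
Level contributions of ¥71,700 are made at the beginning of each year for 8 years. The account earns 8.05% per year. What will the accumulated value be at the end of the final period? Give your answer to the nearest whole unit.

This is an annuity due: 8 deposits of ¥71,700 at the beginning of each year.
Periodic rate r = 0.0805 per year.
FV = PMT × [((1+r)^n − 1)/r] × (1+r) = 71,700 × [(1+r)^8 − 1] / r × (1+r) = ¥825,529

¥825,529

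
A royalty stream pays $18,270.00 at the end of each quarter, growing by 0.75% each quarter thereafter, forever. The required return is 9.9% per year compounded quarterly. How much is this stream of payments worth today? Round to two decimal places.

Periodic rate r = 0.099/4 per quarter.
Growing perpetuity (Gordon): PV = PMT₁ / (r − g) = 18,270 / (r − 0.0075) = $1,059,130.43.

$1,059,130.43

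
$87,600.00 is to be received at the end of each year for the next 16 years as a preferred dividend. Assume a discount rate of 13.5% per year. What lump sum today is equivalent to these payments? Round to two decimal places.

This is an ordinary annuity: 16 payments of $87,600.00 at the end of each year.
Periodic rate r = 0.135 per year.
PV = PMT × [(1 − (1+r)^−n)/r] = 87,600 × [1 − (1+r)^−16] / r = $563,335.63

$563,335.63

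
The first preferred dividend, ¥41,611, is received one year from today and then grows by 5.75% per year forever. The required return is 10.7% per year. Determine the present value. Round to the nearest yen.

¥840,626

Periodic rate r = 0.107 per year.
Growing perpetuity (Gordon): PV = PMT₁ / (r − g) = 41,611 / (r − 0.0575) = ¥840,626.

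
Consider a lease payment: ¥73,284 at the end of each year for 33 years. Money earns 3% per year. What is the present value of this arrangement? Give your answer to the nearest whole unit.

¥1,521,800

This is an ordinary annuity: 33 payments of ¥73,284 at the end of each year.
Periodic rate r = 0.03 per year.
PV = PMT × [(1 − (1+r)^−n)/r] = 73,284 × [1 − (1+r)^−33] / r = ¥1,521,800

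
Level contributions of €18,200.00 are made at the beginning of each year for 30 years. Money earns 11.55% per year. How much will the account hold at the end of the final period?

€4,491,314.68

This is an annuity due: 30 deposits of €18,200.00 at the beginning of each year.
Periodic rate r = 0.1155 per year.
FV = PMT × [((1+r)^n − 1)/r] × (1+r) = 18,200 × [(1+r)^30 − 1] / r × (1+r) = €4,491,314.68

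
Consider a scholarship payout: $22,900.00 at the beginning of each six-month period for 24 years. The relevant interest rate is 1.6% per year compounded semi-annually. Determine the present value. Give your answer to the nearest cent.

$917,058.33

This is an annuity due: 48 payments of $22,900.00 at the beginning of each six-month period.
Periodic rate r = 0.016/2 per half-year; n is counted in half-years.
PV = PMT × [(1 − (1+r)^−n)/r] × (1+r) = 22,900 × [1 − (1+r)^−48] / r × (1+r) = $917,058.33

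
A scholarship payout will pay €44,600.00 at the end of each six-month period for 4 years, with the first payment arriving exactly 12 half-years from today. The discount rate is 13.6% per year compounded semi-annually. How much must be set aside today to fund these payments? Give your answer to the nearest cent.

Ordinary annuity of 8 payments, first payment at period 12.
Periodic rate r = 0.136/2 per half-year; n is counted in half-years.
The ordinary-annuity PV formula values the stream one period before the first payment (period 11); discount that back 11 periods:
PV₀ = 44,600 × [1 − (1+r)^−8] / r × (1+r)^−11 = €130,164.62

€130,164.62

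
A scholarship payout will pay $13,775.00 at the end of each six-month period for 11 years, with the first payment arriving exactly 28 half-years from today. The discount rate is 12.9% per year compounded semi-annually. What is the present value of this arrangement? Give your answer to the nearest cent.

$29,514.10

Ordinary annuity of 22 payments, first payment at period 28.
Periodic rate r = 0.129/2 per half-year; n is counted in half-years.
The ordinary-annuity PV formula values the stream one period before the first payment (period 27); discount that back 27 periods:
PV₀ = 13,775 × [1 − (1+r)^−22] / r × (1+r)^−27 = $29,514.10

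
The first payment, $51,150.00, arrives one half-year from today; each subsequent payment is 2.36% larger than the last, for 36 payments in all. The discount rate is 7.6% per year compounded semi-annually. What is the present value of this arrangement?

Periodic rate r = 0.076/2 per half-year; n is counted in half-years.
Growing ordinary annuity: PV = PMT₁ × [1 − ((1+g)/(1+r))^n] / (r − g) = 51,150 × [1 − ((1+0.0236)/(1+r))^36] / (r − 0.0236) = $1,403,914.56.

$1,403,914.56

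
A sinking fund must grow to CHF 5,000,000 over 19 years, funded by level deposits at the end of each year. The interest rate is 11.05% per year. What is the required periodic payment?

Level ordinary annuity; solve FV = PMT × [((1+r)^n − 1)/r] for PMT.
Periodic rate r = 0.1105 per year.
With n = 19: PMT = 5,000,000 / ([((1+r)^n − 1)/r]) = CHF 87,341.28

CHF 87,341.28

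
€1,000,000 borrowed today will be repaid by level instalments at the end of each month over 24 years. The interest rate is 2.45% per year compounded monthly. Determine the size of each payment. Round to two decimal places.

€4,595.97

Level ordinary annuity; solve PV = PMT × [(1 − (1+r)^−n)/r] for PMT.
Periodic rate r = 0.0245/12 per month; n is counted in months.
With n = 288: PMT = 1,000,000 / ([(1 − (1+r)^−n)/r]) = €4,595.97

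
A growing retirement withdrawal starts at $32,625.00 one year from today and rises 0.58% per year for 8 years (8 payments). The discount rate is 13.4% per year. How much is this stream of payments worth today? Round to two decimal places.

Periodic rate r = 0.134 per year.
Growing ordinary annuity: PV = PMT₁ × [1 − ((1+g)/(1+r))^n] / (r − g) = 32,625 × [1 − ((1+0.0058)/(1+r))^8] / (r − 0.0058) = $157,019.64.

$157,019.64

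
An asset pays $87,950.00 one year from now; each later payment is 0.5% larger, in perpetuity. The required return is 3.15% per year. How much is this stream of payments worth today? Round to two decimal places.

Periodic rate r = 0.0315 per year.
Growing perpetuity (Gordon): PV = PMT₁ / (r − g) = 87,950 / (r − 0.005) = $3,318,867.92.

$3,318,867.92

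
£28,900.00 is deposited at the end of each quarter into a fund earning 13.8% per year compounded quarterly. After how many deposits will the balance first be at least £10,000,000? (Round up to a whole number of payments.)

Periodic rate r = 0.138/4 per quarter; n is counted in quarters.
Ordinary annuity FV: 10,000,000 = 28,900 × [((1+r)^n − 1)/r].
(1+r)^n = 1 + 10,000,000 × r / 28,900, so n = ln(1 + 10,000,000·r/28,900) / ln(1+r) = 75.48.
Round up to a whole number of payments: n = 76.

76 payments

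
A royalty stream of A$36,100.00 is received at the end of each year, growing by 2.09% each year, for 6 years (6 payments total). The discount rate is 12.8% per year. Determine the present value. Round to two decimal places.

Periodic rate r = 0.128 per year.
Growing ordinary annuity: PV = PMT₁ × [1 − ((1+g)/(1+r))^n] / (r − g) = 36,100 × [1 − ((1+0.0209)/(1+r))^6] / (r − 0.0209) = A$151,816.39.

A$151,816.39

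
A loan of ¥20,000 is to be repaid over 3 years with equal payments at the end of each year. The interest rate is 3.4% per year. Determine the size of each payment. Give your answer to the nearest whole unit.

Level ordinary annuity; solve PV = PMT × [(1 − (1+r)^−n)/r] for PMT.
Periodic rate r = 0.034 per year.
With n = 3: PMT = 20,000 / ([(1 − (1+r)^−n)/r]) = ¥7,125

¥7,125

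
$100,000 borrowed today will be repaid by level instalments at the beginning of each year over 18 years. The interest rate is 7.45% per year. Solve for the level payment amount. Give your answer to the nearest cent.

Level annuity due; solve PV = PMT × [(1 − (1+r)^−n)/r] × (1+r) for PMT.
Periodic rate r = 0.0745 per year.
With n = 18: PMT = 100,000 / ([(1 − (1+r)^−n)/r] × (1+r)) = $9,554.65

$9,554.65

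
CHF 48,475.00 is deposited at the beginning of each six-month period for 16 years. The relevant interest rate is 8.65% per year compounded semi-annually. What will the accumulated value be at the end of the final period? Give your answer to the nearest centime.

CHF 3,363,329.25

This is an annuity due: 32 deposits of CHF 48,475.00 at the beginning of each six-month period.
Periodic rate r = 0.0865/2 per half-year; n is counted in half-years.
FV = PMT × [((1+r)^n − 1)/r] × (1+r) = 48,475 × [(1+r)^32 − 1] / r × (1+r) = CHF 3,363,329.25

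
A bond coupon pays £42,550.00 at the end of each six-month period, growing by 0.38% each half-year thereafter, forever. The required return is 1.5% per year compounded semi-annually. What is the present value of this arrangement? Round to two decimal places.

Periodic rate r = 0.015/2 per half-year.
Growing perpetuity (Gordon): PV = PMT₁ / (r − g) = 42,550 / (r − 0.0038) = £11,500,000.00.

£11,500,000.00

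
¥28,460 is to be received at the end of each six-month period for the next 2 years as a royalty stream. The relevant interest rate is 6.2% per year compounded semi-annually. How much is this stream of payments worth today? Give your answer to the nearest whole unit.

This is an ordinary annuity: 4 payments of ¥28,460 at the end of each six-month period.
Periodic rate r = 0.062/2 per half-year; n is counted in half-years.
PV = PMT × [(1 − (1+r)^−n)/r] = 28,460 × [1 − (1+r)^−4] / r = ¥105,536

¥105,536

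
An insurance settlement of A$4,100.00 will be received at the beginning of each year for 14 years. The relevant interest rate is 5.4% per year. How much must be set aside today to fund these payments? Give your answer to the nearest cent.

A$41,702.69

This is an annuity due: 14 payments of A$4,100.00 at the beginning of each year.
Periodic rate r = 0.054 per year.
PV = PMT × [(1 − (1+r)^−n)/r] × (1+r) = 4,100 × [1 − (1+r)^−14] / r × (1+r) = A$41,702.69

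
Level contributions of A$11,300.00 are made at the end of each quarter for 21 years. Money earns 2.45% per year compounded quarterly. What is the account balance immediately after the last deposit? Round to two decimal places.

This is an ordinary annuity: 84 deposits of A$11,300.00 at the end of each quarter.
Periodic rate r = 0.0245/4 per quarter; n is counted in quarters.
FV = PMT × [((1+r)^n − 1)/r] = 11,300 × [(1+r)^84 − 1] / r = A$1,236,411.69

A$1,236,411.69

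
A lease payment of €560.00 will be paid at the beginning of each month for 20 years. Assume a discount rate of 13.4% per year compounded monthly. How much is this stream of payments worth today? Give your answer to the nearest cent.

This is an annuity due: 240 payments of €560.00 at the beginning of each month.
Periodic rate r = 0.134/12 per month; n is counted in months.
PV = PMT × [(1 − (1+r)^−n)/r] × (1+r) = 560 × [1 − (1+r)^−240] / r × (1+r) = €47,180.44

€47,180.44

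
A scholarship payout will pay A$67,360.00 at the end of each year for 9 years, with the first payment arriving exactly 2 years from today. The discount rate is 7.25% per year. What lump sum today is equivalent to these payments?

A$404,882.61

Ordinary annuity of 9 payments, first payment at period 2.
Periodic rate r = 0.0725 per year.
The ordinary-annuity PV formula values the stream one period before the first payment (period 1); discount that back 1 periods:
PV₀ = 67,360 × [1 − (1+r)^−9] / r × (1+r)^−1 = A$404,882.61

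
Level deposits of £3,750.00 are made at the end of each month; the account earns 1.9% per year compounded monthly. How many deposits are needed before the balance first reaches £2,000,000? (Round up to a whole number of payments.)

387 payments

Periodic rate r = 0.019/12 per month; n is counted in months.
Ordinary annuity FV: 2,000,000 = 3,750 × [((1+r)^n − 1)/r].
(1+r)^n = 1 + 2,000,000 × r / 3,750, so n = ln(1 + 2,000,000·r/3,750) / ln(1+r) = 386.94.
Round up to a whole number of payments: n = 387.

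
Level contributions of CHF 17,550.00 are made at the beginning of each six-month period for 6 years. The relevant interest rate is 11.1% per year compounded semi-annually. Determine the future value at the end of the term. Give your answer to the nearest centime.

CHF 304,410.90

This is an annuity due: 12 deposits of CHF 17,550.00 at the beginning of each six-month period.
Periodic rate r = 0.111/2 per half-year; n is counted in half-years.
FV = PMT × [((1+r)^n − 1)/r] × (1+r) = 17,550 × [(1+r)^12 − 1] / r × (1+r) = CHF 304,410.90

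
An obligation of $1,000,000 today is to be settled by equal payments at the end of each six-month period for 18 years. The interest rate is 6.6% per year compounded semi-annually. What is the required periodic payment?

Level ordinary annuity; solve PV = PMT × [(1 − (1+r)^−n)/r] for PMT.
Periodic rate r = 0.066/2 per half-year; n is counted in half-years.
With n = 36: PMT = 1,000,000 / ([(1 − (1+r)^−n)/r]) = $47,877.00

$47,877.00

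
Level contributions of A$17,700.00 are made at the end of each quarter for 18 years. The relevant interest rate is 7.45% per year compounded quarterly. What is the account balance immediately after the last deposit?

A$2,638,130.16

This is an ordinary annuity: 72 deposits of A$17,700.00 at the end of each quarter.
Periodic rate r = 0.0745/4 per quarter; n is counted in quarters.
FV = PMT × [((1+r)^n − 1)/r] = 17,700 × [(1+r)^72 − 1] / r = A$2,638,130.16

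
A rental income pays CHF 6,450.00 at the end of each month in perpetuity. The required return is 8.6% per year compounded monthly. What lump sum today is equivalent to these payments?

CHF 900,000.00

Periodic rate r = 0.086/12 per month.
Level perpetuity: PV = PMT / r = 6,450 / (0.086/12) = CHF 900,000.00.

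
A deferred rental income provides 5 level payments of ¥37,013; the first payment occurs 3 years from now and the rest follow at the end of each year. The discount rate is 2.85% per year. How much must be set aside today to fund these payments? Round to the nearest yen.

¥160,933

Ordinary annuity of 5 payments, first payment at period 3.
Periodic rate r = 0.0285 per year.
The ordinary-annuity PV formula values the stream one period before the first payment (period 2); discount that back 2 periods:
PV₀ = 37,013 × [1 − (1+r)^−5] / r × (1+r)^−2 = ¥160,933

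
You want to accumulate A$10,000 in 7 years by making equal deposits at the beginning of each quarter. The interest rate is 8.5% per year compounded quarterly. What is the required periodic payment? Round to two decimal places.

Level annuity due; solve FV = PMT × [((1+r)^n − 1)/r] × (1+r) for PMT.
Periodic rate r = 0.085/4 per quarter; n is counted in quarters.
With n = 28: PMT = 10,000 / ([((1+r)^n − 1)/r] × (1+r)) = A$259.53

A$259.53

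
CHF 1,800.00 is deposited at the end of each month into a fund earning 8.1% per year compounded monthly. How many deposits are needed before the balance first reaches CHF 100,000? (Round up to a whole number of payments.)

48 payments

Periodic rate r = 0.081/12 per month; n is counted in months.
Ordinary annuity FV: 100,000 = 1,800 × [((1+r)^n − 1)/r].
(1+r)^n = 1 + 100,000 × r / 1,800, so n = ln(1 + 100,000·r/1,800) / ln(1+r) = 47.34.
Round up to a whole number of payments: n = 48.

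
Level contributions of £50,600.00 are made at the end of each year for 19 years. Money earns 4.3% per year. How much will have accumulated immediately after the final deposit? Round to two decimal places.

This is an ordinary annuity: 19 deposits of £50,600.00 at the end of each year.
Periodic rate r = 0.043 per year.
FV = PMT × [((1+r)^n − 1)/r] = 50,600 × [(1+r)^19 − 1] / r = £1,441,944.80

£1,441,944.80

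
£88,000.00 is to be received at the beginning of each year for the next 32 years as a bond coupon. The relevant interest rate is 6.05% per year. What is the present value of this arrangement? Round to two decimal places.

This is an annuity due: 32 payments of £88,000.00 at the beginning of each year.
Periodic rate r = 0.0605 per year.
PV = PMT × [(1 − (1+r)^−n)/r] × (1+r) = 88,000 × [1 − (1+r)^−32] / r × (1+r) = £1,307,096.68

£1,307,096.68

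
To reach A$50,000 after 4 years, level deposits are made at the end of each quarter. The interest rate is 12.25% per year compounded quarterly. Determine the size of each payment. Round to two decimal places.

Level ordinary annuity; solve FV = PMT × [((1+r)^n − 1)/r] for PMT.
Periodic rate r = 0.1225/4 per quarter; n is counted in quarters.
With n = 16: PMT = 50,000 / ([((1+r)^n − 1)/r]) = A$2,468.34

A$2,468.34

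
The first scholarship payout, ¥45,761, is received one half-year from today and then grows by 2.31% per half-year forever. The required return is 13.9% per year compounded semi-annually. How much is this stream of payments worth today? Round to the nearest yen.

Periodic rate r = 0.139/2 per half-year.
Growing perpetuity (Gordon): PV = PMT₁ / (r − g) = 45,761 / (r − 0.0231) = ¥986,228.

¥986,228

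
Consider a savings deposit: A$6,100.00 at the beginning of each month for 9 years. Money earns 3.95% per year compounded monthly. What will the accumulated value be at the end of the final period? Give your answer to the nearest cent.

This is an annuity due: 108 deposits of A$6,100.00 at the beginning of each month.
Periodic rate r = 0.0395/12 per month; n is counted in months.
FV = PMT × [((1+r)^n − 1)/r] × (1+r) = 6,100 × [(1+r)^108 − 1] / r × (1+r) = A$792,160.35

A$792,160.35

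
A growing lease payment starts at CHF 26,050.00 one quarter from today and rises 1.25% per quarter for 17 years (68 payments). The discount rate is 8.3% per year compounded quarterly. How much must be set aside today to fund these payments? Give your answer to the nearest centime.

Periodic rate r = 0.083/4 per quarter; n is counted in quarters.
Growing ordinary annuity: PV = PMT₁ × [1 − ((1+g)/(1+r))^n] / (r − g) = 26,050 × [1 − ((1+0.0125)/(1+r))^68] / (r − 0.0125) = CHF 1,339,141.84.

CHF 1,339,141.84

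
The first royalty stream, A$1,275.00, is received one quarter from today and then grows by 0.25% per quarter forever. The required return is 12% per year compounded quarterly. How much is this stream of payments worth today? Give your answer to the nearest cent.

A$46,363.64

Periodic rate r = 0.12/4 per quarter.
Growing perpetuity (Gordon): PV = PMT₁ / (r − g) = 1,275 / (r − 0.0025) = A$46,363.64.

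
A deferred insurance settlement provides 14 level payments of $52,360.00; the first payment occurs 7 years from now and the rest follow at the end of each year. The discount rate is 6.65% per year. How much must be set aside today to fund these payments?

$317,822.24

Ordinary annuity of 14 payments, first payment at period 7.
Periodic rate r = 0.0665 per year.
The ordinary-annuity PV formula values the stream one period before the first payment (period 6); discount that back 6 periods:
PV₀ = 52,360 × [1 − (1+r)^−14] / r × (1+r)^−6 = $317,822.24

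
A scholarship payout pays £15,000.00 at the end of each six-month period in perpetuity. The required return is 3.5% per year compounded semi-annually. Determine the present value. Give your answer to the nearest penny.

£857,142.86

Periodic rate r = 0.035/2 per half-year.
Level perpetuity: PV = PMT / r = 15,000 / (0.035/2) = £857,142.86.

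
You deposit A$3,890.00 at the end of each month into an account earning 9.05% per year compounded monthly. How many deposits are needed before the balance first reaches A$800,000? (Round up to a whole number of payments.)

125 payments

Periodic rate r = 0.0905/12 per month; n is counted in months.
Ordinary annuity FV: 800,000 = 3,890 × [((1+r)^n − 1)/r].
(1+r)^n = 1 + 800,000 × r / 3,890, so n = ln(1 + 800,000·r/3,890) / ln(1+r) = 124.64.
Round up to a whole number of payments: n = 125.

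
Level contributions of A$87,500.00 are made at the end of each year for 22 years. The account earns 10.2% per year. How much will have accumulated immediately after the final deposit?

A$6,409,956.75

This is an ordinary annuity: 22 deposits of A$87,500.00 at the end of each year.
Periodic rate r = 0.102 per year.
FV = PMT × [((1+r)^n − 1)/r] = 87,500 × [(1+r)^22 − 1] / r = A$6,409,956.75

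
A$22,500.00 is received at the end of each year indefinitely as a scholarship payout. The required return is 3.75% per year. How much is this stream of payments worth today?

A$600,000.00

Periodic rate r = 0.0375 per year.
Level perpetuity: PV = PMT / r = 22,500 / (0.0375) = A$600,000.00.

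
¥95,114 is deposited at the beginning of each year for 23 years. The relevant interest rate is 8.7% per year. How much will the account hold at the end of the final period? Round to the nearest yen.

¥6,906,946

This is an annuity due: 23 deposits of ¥95,114 at the beginning of each year.
Periodic rate r = 0.087 per year.
FV = PMT × [((1+r)^n − 1)/r] × (1+r) = 95,114 × [(1+r)^23 − 1] / r × (1+r) = ¥6,906,946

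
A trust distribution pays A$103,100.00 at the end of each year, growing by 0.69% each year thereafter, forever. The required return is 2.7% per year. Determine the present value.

Periodic rate r = 0.027 per year.
Growing perpetuity (Gordon): PV = PMT₁ / (r − g) = 103,100 / (r − 0.0069) = A$5,129,353.23.

A$5,129,353.23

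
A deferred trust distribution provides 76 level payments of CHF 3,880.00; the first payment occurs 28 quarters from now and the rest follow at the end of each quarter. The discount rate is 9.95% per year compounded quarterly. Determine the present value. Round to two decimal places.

CHF 67,928.62

Ordinary annuity of 76 payments, first payment at period 28.
Periodic rate r = 0.0995/4 per quarter; n is counted in quarters.
The ordinary-annuity PV formula values the stream one period before the first payment (period 27); discount that back 27 periods:
PV₀ = 3,880 × [1 − (1+r)^−76] / r × (1+r)^−27 = CHF 67,928.62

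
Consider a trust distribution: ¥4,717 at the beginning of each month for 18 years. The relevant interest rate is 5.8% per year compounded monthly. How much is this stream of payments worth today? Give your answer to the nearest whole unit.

This is an annuity due: 216 payments of ¥4,717 at the beginning of each month.
Periodic rate r = 0.058/12 per month; n is counted in months.
PV = PMT × [(1 − (1+r)^−n)/r] × (1+r) = 4,717 × [1 − (1+r)^−216] / r × (1+r) = ¥634,548

¥634,548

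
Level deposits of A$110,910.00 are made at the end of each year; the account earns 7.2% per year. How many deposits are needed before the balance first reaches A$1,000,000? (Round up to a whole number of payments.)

Periodic rate r = 0.072 per year.
Ordinary annuity FV: 1,000,000 = 110,910 × [((1+r)^n − 1)/r].
(1+r)^n = 1 + 1,000,000 × r / 110,910, so n = ln(1 + 1,000,000·r/110,910) / ln(1+r) = 7.20.
Round up to a whole number of payments: n = 8.

8 payments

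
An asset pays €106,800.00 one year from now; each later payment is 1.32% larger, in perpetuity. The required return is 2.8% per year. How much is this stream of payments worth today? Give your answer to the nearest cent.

€7,216,216.22

Periodic rate r = 0.028 per year.
Growing perpetuity (Gordon): PV = PMT₁ / (r − g) = 106,800 / (r − 0.0132) = €7,216,216.22.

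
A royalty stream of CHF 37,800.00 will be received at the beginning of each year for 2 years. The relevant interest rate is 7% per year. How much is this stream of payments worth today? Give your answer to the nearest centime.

This is an annuity due: 2 payments of CHF 37,800.00 at the beginning of each year.
Periodic rate r = 0.07 per year.
PV = PMT × [(1 − (1+r)^−n)/r] × (1+r) = 37,800 × [1 − (1+r)^−2] / r × (1+r) = CHF 73,127.10

CHF 73,127.10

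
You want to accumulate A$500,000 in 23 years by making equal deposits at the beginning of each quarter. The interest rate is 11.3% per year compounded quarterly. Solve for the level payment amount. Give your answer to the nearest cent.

Level annuity due; solve FV = PMT × [((1+r)^n − 1)/r] × (1+r) for PMT.
Periodic rate r = 0.113/4 per quarter; n is counted in quarters.
With n = 92: PMT = 500,000 / ([((1+r)^n − 1)/r] × (1+r)) = A$1,147.21

A$1,147.21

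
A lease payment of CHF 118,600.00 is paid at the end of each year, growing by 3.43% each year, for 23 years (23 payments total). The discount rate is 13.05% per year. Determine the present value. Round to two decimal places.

Periodic rate r = 0.1305 per year.
Growing ordinary annuity: PV = PMT₁ × [1 − ((1+g)/(1+r))^n] / (r − g) = 118,600 × [1 − ((1+0.0343)/(1+r))^23] / (r − 0.0343) = CHF 1,073,423.15.

CHF 1,073,423.15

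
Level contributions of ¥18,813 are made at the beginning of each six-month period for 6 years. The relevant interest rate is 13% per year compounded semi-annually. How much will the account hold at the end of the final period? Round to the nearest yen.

¥348,037

This is an annuity due: 12 deposits of ¥18,813 at the beginning of each six-month period.
Periodic rate r = 0.13/2 per half-year; n is counted in half-years.
FV = PMT × [((1+r)^n − 1)/r] × (1+r) = 18,813 × [(1+r)^12 − 1] / r × (1+r) = ¥348,037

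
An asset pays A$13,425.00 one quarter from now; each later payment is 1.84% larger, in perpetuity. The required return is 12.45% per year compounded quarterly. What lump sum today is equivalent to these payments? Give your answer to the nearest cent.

Periodic rate r = 0.1245/4 per quarter.
Growing perpetuity (Gordon): PV = PMT₁ / (r − g) = 13,425 / (r − 0.0184) = A$1,055,009.82.

A$1,055,009.82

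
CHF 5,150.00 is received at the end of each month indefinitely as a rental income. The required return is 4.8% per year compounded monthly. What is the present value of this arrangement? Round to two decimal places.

CHF 1,287,500.00

Periodic rate r = 0.048/12 per month.
Level perpetuity: PV = PMT / r = 5,150 / (0.048/12) = CHF 1,287,500.00.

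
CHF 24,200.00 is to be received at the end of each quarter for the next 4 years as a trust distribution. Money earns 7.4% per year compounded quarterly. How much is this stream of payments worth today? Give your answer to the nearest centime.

CHF 332,518.64

This is an ordinary annuity: 16 payments of CHF 24,200.00 at the end of each quarter.
Periodic rate r = 0.074/4 per quarter; n is counted in quarters.
PV = PMT × [(1 − (1+r)^−n)/r] = 24,200 × [1 − (1+r)^−16] / r = CHF 332,518.64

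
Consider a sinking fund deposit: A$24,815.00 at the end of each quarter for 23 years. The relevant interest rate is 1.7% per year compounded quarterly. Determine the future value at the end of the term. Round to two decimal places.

A$2,786,485.55

This is an ordinary annuity: 92 deposits of A$24,815.00 at the end of each quarter.
Periodic rate r = 0.017/4 per quarter; n is counted in quarters.
FV = PMT × [((1+r)^n − 1)/r] = 24,815 × [(1+r)^92 − 1] / r = A$2,786,485.55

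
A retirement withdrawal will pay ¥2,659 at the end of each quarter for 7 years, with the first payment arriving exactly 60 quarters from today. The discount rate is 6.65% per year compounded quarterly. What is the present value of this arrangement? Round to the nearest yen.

¥22,357

Ordinary annuity of 28 payments, first payment at period 60.
Periodic rate r = 0.0665/4 per quarter; n is counted in quarters.
The ordinary-annuity PV formula values the stream one period before the first payment (period 59); discount that back 59 periods:
PV₀ = 2,659 × [1 − (1+r)^−28] / r × (1+r)^−59 = ¥22,357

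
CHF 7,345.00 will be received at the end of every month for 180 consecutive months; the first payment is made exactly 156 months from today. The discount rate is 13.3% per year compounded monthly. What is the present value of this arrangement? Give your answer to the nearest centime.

Ordinary annuity of 180 payments, first payment at period 156.
Periodic rate r = 0.133/12 per month; n is counted in months.
The ordinary-annuity PV formula values the stream one period before the first payment (period 155); discount that back 155 periods:
PV₀ = 7,345 × [1 − (1+r)^−180] / r × (1+r)^−155 = CHF 103,537.02

CHF 103,537.02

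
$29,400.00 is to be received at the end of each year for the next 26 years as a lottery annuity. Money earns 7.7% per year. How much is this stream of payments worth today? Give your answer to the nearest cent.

This is an ordinary annuity: 26 payments of $29,400.00 at the end of each year.
Periodic rate r = 0.077 per year.
PV = PMT × [(1 − (1+r)^−n)/r] = 29,400 × [1 − (1+r)^−26] / r = $326,323.89

$326,323.89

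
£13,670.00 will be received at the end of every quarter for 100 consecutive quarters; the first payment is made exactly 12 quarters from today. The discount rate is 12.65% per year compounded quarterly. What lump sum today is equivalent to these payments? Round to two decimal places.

£293,260.54

Ordinary annuity of 100 payments, first payment at period 12.
Periodic rate r = 0.1265/4 per quarter; n is counted in quarters.
The ordinary-annuity PV formula values the stream one period before the first payment (period 11); discount that back 11 periods:
PV₀ = 13,670 × [1 − (1+r)^−100] / r × (1+r)^−11 = £293,260.54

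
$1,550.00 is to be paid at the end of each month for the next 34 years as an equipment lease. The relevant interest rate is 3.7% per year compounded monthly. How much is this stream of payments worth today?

This is an ordinary annuity: 408 payments of $1,550.00 at the end of each month.
Periodic rate r = 0.037/12 per month; n is counted in months.
PV = PMT × [(1 − (1+r)^−n)/r] = 1,550 × [1 − (1+r)^−408] / r = $359,546.78

$359,546.78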